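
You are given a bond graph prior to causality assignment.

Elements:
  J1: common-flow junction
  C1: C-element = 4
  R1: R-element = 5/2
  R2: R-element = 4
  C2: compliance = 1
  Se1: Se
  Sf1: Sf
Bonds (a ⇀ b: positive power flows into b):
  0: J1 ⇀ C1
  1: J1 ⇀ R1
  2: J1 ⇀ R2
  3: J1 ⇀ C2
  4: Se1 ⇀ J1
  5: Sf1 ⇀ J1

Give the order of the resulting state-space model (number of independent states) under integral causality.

2  (C1, C2 all integral)

b4 stroke at J1  (Se1 (Se) sets effort on bond)
b5 stroke at Sf1  (source Sf1 imposes f)
b0 stroke at J1  (J1: bond 5 brought flow, rest push out)
b1 stroke at J1  (J1: bond 5 brought flow, rest push out)
b2 stroke at J1  (J1: bond 5 brought flow, rest push out)
b3 stroke at J1  (J1: bond 5 brought flow, rest push out)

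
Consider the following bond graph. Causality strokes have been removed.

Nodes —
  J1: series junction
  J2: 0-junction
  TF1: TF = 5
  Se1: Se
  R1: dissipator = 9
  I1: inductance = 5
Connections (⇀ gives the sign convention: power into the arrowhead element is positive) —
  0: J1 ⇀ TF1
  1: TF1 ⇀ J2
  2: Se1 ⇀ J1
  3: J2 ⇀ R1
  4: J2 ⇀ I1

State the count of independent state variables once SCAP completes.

b2 |J1  (source Se1 imposes e)
b0 |TF1  (closing 1-jn rule on J1)
b1 |J2  (TF1 one-in-one-out from 0)
b3 |R1  (0-jn J2 has e-setter on 1)
b4 |I1  (0-jn J2 has e-setter on 1)

1  (I1 all integral)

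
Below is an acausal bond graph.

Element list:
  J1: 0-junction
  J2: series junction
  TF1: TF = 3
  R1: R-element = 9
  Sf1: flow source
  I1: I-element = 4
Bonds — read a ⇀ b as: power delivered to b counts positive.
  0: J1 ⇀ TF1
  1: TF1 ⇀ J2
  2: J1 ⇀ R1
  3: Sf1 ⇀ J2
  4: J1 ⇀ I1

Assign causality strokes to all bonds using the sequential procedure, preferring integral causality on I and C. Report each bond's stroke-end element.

#0 stroke at TF1
#1 stroke at J2
#2 stroke at J1
#3 stroke at Sf1
#4 stroke at I1

#3 stroke→Sf1  (Sf1: flow source, stroke at near end)
#1 stroke→J2  (common-f at J2 fixed by 3)
#0 stroke→TF1  (TF1 one-in-one-out from 1)
#4 stroke→I1  (I1 outputs flow p/I1)
#2 stroke→J1  (only one effort-in slot at J1)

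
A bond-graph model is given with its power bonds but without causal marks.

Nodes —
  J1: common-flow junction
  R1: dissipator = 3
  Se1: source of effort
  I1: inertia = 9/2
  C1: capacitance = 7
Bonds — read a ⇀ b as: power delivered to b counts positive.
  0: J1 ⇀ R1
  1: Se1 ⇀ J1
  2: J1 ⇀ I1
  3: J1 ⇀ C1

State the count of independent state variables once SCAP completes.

bond 1 stroke at J1  (Se1 fixes effort; stroke away)
bond 2 stroke at I1  (I1 integral (f out))
bond 0 stroke at J1  (1-jn J1 has f-setter on 2)
bond 3 stroke at J1  (J1: bond 2 brought flow, rest push out)

2  (C1, I1 all integral)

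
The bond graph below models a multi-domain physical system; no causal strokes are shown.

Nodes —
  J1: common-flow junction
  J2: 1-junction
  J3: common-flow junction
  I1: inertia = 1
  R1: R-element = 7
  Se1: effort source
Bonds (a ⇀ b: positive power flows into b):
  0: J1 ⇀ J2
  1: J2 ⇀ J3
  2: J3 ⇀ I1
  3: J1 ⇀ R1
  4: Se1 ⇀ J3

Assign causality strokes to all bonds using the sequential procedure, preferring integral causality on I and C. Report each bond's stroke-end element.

bond 4 stroke at J3  (Se1 (Se) sets effort on bond)
bond 2 stroke at I1  (prefer integral on I1)
bond 1 stroke at J3  (1-jn J3 has f-setter on 2)
bond 0 stroke at J2  (common-f at J2 fixed by 1)
bond 3 stroke at J1  (common-f at J1 fixed by 0)

bond 0 stroke at J2
bond 1 stroke at J3
bond 2 stroke at I1
bond 3 stroke at J1
bond 4 stroke at J3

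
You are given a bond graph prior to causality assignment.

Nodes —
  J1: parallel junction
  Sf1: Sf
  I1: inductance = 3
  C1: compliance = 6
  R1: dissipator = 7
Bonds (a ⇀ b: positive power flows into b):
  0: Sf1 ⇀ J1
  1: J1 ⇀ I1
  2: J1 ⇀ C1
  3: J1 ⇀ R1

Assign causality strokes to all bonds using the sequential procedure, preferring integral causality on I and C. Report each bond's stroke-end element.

β0 stroke→Sf1
β1 stroke→I1
β2 stroke→J1
β3 stroke→R1

β0 →Sf1  (Sf1 (Sf) sets flow on bond)
β1 →I1  (I1 integral (f out))
β2 →J1  (C1: C, integral causality)
β3 →R1  (J1: bond 2 brought effort, rest push out)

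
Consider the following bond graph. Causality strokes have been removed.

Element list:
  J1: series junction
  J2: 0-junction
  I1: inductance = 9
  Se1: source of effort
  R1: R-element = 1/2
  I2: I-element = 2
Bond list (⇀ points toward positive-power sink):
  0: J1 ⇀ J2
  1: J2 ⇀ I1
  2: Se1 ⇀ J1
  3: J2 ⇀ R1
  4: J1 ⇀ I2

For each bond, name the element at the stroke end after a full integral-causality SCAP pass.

β0 |J1
β1 |I1
β2 |J1
β3 |J2
β4 |I2

β2 stroke→J1  (source Se1 imposes e)
β1 stroke→I1  (I1: I, integral causality)
β4 stroke→I2  (prefer integral on I2)
β0 stroke→J1  (J1 flow already set via bond 4)
β3 stroke→J2  (J2 needs exactly one e-in)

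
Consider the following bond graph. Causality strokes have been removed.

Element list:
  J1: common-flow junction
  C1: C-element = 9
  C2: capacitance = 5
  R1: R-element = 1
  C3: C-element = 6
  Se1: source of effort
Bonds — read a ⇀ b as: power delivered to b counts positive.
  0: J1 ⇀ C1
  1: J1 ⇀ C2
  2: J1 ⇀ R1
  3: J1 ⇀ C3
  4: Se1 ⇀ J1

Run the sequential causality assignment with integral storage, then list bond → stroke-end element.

b4 stroke at J1  (Se1 fixes effort; stroke away)
b0 stroke at J1  (C1 integral (e out))
b1 stroke at J1  (C2 outputs effort q/C2)
b3 stroke at J1  (C3 integral (e out))
b2 stroke at R1  (only one flow-in slot at J1)

bond 0 |J1
bond 1 |J1
bond 2 |R1
bond 3 |J1
bond 4 |J1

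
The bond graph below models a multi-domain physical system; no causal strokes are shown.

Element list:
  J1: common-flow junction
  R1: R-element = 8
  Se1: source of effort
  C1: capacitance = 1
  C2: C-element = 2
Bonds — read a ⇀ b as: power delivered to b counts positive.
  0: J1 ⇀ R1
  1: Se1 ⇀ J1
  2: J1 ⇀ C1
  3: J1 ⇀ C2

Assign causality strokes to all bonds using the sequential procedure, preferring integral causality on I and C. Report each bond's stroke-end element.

b1 |J1  (Se1: effort source, stroke at far end)
b2 |J1  (C1: C, integral causality)
b3 |J1  (prefer integral on C2)
b0 |R1  (J1 needs exactly one f-in)

β0 →R1
β1 →J1
β2 →J1
β3 →J1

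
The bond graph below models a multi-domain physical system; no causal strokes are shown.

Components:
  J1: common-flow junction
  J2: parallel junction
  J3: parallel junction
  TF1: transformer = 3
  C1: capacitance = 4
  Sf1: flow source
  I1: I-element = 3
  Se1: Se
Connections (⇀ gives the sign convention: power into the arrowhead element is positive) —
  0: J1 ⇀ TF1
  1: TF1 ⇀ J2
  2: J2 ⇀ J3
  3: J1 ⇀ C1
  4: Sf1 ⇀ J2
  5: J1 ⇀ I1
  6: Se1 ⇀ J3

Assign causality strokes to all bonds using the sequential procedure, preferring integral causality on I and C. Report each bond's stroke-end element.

bond 4 stroke→Sf1  (Sf1: flow source, stroke at near end)
bond 6 stroke→J3  (Se1 fixes effort; stroke away)
bond 2 stroke→J2  (J3 effort already set via bond 6)
bond 1 stroke→TF1  (common-e at J2 fixed by 2)
bond 0 stroke→J1  (TF1 one-in-one-out from 1)
bond 3 stroke→J1  (C1 integral (e out))
bond 5 stroke→I1  (closing 1-jn rule on J1)

#0 |J1
#1 |TF1
#2 |J2
#3 |J1
#4 |Sf1
#5 |I1
#6 |J3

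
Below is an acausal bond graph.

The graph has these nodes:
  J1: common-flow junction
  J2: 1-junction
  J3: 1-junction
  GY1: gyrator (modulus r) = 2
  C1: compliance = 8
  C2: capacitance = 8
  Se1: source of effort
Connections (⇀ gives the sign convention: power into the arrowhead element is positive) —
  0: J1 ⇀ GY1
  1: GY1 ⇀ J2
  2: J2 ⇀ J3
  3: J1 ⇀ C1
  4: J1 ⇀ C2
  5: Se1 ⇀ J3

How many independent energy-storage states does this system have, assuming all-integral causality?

β5 stroke→J3  (source Se1 imposes e)
β2 stroke→J2  (J3 needs exactly one f-in)
β1 stroke→GY1  (J2 needs exactly one f-in)
β0 stroke→GY1  (GY GY1: same side as bond 1)
β3 stroke→J1  (common-f at J1 fixed by 0)
β4 stroke→J1  (1-jn J1 has f-setter on 0)

2  (C1, C2 all integral)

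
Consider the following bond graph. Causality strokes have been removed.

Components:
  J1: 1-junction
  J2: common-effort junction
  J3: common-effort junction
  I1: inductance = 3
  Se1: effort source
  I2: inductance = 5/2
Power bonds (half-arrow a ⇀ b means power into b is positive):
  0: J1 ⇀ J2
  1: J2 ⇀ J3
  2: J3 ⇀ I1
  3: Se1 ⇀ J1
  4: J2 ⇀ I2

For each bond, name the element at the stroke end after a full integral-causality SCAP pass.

β3 |J1  (Se1: effort source, stroke at far end)
β0 |J2  (only one flow-in slot at J1)
β1 |J3  (0-jn J2 has e-setter on 0)
β4 |I2  (J2 effort already set via bond 0)
β2 |I1  (0-jn J3 has e-setter on 1)

bond 0 stroke at J2
bond 1 stroke at J3
bond 2 stroke at I1
bond 3 stroke at J1
bond 4 stroke at I2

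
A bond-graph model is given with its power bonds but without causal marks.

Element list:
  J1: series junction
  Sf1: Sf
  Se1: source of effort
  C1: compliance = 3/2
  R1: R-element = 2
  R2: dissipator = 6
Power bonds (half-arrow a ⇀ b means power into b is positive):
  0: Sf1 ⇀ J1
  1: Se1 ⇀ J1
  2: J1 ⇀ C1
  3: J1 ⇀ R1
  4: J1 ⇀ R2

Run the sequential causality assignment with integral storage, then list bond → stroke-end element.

bond 0 →Sf1  (Sf1 fixes flow; stroke at Sf1)
bond 1 →J1  (Se1 (Se) sets effort on bond)
bond 2 →J1  (J1 flow already set via bond 0)
bond 3 →J1  (J1: bond 0 brought flow, rest push out)
bond 4 →J1  (common-f at J1 fixed by 0)

b0 →Sf1
b1 →J1
b2 →J1
b3 →J1
b4 →J1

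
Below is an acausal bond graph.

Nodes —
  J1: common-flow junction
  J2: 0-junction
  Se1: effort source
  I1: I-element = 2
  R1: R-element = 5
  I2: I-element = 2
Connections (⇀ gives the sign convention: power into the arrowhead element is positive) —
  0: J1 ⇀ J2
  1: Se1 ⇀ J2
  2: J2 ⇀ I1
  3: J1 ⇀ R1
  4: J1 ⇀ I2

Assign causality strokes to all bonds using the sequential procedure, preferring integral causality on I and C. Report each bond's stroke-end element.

bond 1 stroke→J2  (source Se1 imposes e)
bond 0 stroke→J1  (J2: bond 1 brought effort, rest push out)
bond 2 stroke→I1  (J2: bond 1 brought effort, rest push out)
bond 4 stroke→I2  (I2: I, integral causality)
bond 3 stroke→J1  (J1: bond 4 brought flow, rest push out)

#0 stroke at J1
#1 stroke at J2
#2 stroke at I1
#3 stroke at J1
#4 stroke at I2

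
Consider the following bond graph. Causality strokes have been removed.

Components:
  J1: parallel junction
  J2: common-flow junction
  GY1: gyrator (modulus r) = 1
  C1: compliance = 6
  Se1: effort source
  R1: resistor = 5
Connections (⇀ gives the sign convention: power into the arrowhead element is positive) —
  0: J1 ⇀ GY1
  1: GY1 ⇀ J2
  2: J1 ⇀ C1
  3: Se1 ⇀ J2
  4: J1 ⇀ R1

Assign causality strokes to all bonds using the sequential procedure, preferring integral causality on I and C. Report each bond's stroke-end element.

β0 →GY1
β1 →GY1
β2 →J1
β3 →J2
β4 →R1

#3 |J2  (Se1 fixes effort; stroke away)
#1 |GY1  (closing 1-jn rule on J2)
#0 |GY1  (GY1 both-in/both-out from 1)
#2 |J1  (prefer integral on C1)
#4 |R1  (0-jn J1 has e-setter on 2)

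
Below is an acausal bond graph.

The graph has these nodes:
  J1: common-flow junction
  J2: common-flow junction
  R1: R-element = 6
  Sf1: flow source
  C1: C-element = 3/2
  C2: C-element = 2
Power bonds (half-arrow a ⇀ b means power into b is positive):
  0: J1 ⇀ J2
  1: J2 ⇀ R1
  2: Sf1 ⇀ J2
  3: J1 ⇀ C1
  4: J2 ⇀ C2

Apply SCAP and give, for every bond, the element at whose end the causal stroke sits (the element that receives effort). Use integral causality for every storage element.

β0 stroke→J2
β1 stroke→J2
β2 stroke→Sf1
β3 stroke→J1
β4 stroke→J2

b2 stroke at Sf1  (Sf1 fixes flow; stroke at Sf1)
b0 stroke at J2  (J2: bond 2 brought flow, rest push out)
b1 stroke at J2  (common-f at J2 fixed by 2)
b4 stroke at J2  (J2 flow already set via bond 2)
b3 stroke at J1  (J1: bond 0 brought flow, rest push out)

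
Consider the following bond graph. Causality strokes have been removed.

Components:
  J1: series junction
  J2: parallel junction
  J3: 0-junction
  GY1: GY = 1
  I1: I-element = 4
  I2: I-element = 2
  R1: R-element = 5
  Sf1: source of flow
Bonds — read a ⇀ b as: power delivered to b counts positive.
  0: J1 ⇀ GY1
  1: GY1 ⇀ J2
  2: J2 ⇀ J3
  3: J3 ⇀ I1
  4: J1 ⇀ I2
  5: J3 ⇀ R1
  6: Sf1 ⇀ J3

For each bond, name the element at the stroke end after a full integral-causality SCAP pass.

#6 |Sf1  (Sf1 (Sf) sets flow on bond)
#3 |I1  (I1 integral (f out))
#4 |I2  (I2 outputs flow p/I2)
#0 |J1  (1-jn J1 has f-setter on 4)
#1 |J2  (GY1 both-in/both-out from 0)
#2 |J3  (J2: bond 1 brought effort, rest push out)
#5 |R1  (J3 effort already set via bond 2)

b0 stroke at J1
b1 stroke at J2
b2 stroke at J3
b3 stroke at I1
b4 stroke at I2
b5 stroke at R1
b6 stroke at Sf1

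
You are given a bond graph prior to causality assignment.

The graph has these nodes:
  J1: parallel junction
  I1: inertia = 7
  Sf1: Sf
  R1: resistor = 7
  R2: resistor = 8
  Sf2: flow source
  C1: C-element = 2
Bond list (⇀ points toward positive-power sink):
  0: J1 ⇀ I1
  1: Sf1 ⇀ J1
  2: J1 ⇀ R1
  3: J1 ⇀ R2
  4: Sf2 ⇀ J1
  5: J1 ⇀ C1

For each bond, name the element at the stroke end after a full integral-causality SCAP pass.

b1 stroke→Sf1  (Sf1 (Sf) sets flow on bond)
b4 stroke→Sf2  (Sf2 fixes flow; stroke at Sf2)
b0 stroke→I1  (I1 outputs flow p/I1)
b5 stroke→J1  (prefer integral on C1)
b2 stroke→R1  (J1: bond 5 brought effort, rest push out)
b3 stroke→R2  (J1 effort already set via bond 5)

b0 →I1
b1 →Sf1
b2 →R1
b3 →R2
b4 →Sf2
b5 →J1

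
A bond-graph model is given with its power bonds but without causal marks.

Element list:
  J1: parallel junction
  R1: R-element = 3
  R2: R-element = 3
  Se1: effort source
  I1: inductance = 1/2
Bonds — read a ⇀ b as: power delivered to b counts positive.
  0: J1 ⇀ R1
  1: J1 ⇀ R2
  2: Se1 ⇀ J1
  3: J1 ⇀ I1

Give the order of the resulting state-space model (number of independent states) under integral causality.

β2 |J1  (Se1: effort source, stroke at far end)
β0 |R1  (J1: bond 2 brought effort, rest push out)
β1 |R2  (0-jn J1 has e-setter on 2)
β3 |I1  (common-e at J1 fixed by 2)

1  (I1 all integral)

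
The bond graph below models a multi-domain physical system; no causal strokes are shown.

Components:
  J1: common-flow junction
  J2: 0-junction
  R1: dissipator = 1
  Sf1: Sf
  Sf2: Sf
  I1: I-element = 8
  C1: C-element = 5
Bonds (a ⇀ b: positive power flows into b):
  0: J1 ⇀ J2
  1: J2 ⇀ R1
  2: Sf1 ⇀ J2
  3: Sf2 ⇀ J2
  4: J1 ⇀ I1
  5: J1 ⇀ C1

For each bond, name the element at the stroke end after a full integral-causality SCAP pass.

bond 0 →J1
bond 1 →J2
bond 2 →Sf1
bond 3 →Sf2
bond 4 →I1
bond 5 →J1

#2 |Sf1  (Sf1: flow source, stroke at near end)
#3 |Sf2  (Sf2 (Sf) sets flow on bond)
#4 |I1  (I1 integral (f out))
#0 |J1  (common-f at J1 fixed by 4)
#5 |J1  (common-f at J1 fixed by 4)
#1 |J2  (J2: last free bond brings effort in)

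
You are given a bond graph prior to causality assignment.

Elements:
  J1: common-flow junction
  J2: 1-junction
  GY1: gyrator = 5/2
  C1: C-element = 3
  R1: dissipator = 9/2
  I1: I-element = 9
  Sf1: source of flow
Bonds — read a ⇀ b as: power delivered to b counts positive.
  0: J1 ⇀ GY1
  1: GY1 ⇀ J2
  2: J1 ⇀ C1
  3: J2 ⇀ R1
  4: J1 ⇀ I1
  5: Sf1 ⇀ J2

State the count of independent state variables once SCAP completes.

b5 |Sf1  (Sf1: flow source, stroke at near end)
b1 |J2  (common-f at J2 fixed by 5)
b3 |J2  (common-f at J2 fixed by 5)
b0 |J1  (through GY1, causality inverts; strokes same side of GY1)
b2 |J1  (C1: C, integral causality)
b4 |I1  (J1 needs exactly one f-in)

2  (C1, I1 all integral)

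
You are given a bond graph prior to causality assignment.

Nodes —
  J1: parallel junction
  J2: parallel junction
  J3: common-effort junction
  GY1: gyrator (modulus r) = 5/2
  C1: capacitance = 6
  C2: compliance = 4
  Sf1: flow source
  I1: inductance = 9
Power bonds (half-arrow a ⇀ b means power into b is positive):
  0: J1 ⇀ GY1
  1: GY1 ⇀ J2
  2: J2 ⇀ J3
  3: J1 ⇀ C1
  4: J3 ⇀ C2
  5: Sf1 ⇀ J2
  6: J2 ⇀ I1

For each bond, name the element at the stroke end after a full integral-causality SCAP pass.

β5 |Sf1  (Sf1: flow source, stroke at near end)
β3 |J1  (C1 outputs effort q/C1)
β0 |GY1  (common-e at J1 fixed by 3)
β1 |GY1  (GY1: gyrator matches bond 0)
β4 |J3  (C2 outputs effort q/C2)
β2 |J2  (0-jn J3 has e-setter on 4)
β6 |I1  (J2: bond 2 brought effort, rest push out)

bond 0 |GY1
bond 1 |GY1
bond 2 |J2
bond 3 |J1
bond 4 |J3
bond 5 |Sf1
bond 6 |I1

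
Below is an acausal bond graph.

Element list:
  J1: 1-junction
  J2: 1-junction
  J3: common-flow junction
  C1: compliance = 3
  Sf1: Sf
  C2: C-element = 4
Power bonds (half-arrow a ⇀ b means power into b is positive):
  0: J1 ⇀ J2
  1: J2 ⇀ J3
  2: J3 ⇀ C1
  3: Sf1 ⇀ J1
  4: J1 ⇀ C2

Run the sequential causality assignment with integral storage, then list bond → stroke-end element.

b3 stroke at Sf1  (source Sf1 imposes f)
b0 stroke at J1  (common-f at J1 fixed by 3)
b4 stroke at J1  (1-jn J1 has f-setter on 3)
b1 stroke at J2  (common-f at J2 fixed by 0)
b2 stroke at J3  (1-jn J3 has f-setter on 1)

b0 stroke→J1
b1 stroke→J2
b2 stroke→J3
b3 stroke→Sf1
b4 stroke→J1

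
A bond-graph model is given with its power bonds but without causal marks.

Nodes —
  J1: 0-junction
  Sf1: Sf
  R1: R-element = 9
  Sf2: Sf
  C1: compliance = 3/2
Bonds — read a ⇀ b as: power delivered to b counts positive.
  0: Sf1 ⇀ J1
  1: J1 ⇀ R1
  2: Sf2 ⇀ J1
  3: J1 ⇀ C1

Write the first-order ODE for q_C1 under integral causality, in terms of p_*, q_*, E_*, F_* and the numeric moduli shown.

bond 0 stroke at Sf1  (Sf1 fixes flow; stroke at Sf1)
bond 2 stroke at Sf2  (source Sf2 imposes f)
bond 3 stroke at J1  (C1 integral (e out))
bond 1 stroke at R1  (0-jn J1 has e-setter on 3)

dq_C1/dt = F_Sf1 + F_Sf2 - 2*q_C1/27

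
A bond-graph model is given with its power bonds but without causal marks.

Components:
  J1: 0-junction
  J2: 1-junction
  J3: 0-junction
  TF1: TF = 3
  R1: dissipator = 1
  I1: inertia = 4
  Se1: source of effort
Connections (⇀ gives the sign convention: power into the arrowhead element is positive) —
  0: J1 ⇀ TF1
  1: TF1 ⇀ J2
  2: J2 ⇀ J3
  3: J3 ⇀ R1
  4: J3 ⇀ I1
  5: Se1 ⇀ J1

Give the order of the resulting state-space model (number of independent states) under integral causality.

bond 5 stroke at J1  (Se1: effort source, stroke at far end)
bond 0 stroke at TF1  (J1: bond 5 brought effort, rest push out)
bond 1 stroke at J2  (TF TF1: opposite of bond 0)
bond 2 stroke at J3  (closing 1-jn rule on J2)
bond 3 stroke at R1  (0-jn J3 has e-setter on 2)
bond 4 stroke at I1  (common-e at J3 fixed by 2)

1  (I1 all integral)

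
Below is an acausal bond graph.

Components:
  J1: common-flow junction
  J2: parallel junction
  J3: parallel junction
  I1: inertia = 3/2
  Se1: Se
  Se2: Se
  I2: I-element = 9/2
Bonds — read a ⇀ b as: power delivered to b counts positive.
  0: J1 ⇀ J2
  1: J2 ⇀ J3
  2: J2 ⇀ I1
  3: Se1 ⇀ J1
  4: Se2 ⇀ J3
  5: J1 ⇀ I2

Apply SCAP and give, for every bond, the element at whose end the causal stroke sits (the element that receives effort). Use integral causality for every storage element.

bond 3 stroke→J1  (source Se1 imposes e)
bond 4 stroke→J3  (Se2: effort source, stroke at far end)
bond 1 stroke→J2  (J3: bond 4 brought effort, rest push out)
bond 0 stroke→J1  (J2 effort already set via bond 1)
bond 2 stroke→I1  (J2 effort already set via bond 1)
bond 5 stroke→I2  (only one flow-in slot at J1)

b0 stroke→J1
b1 stroke→J2
b2 stroke→I1
b3 stroke→J1
b4 stroke→J3
b5 stroke→I2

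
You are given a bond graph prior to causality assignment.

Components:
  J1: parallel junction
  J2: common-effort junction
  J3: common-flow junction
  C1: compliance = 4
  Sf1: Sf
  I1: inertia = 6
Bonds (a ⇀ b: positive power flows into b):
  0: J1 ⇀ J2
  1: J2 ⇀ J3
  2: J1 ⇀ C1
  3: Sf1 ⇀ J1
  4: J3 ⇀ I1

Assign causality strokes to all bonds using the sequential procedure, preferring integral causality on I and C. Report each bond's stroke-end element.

#3 stroke→Sf1  (Sf1 fixes flow; stroke at Sf1)
#2 stroke→J1  (C1: C, integral causality)
#0 stroke→J2  (J1 effort already set via bond 2)
#1 stroke→J3  (common-e at J2 fixed by 0)
#4 stroke→I1  (closing 1-jn rule on J3)

#0 stroke→J2
#1 stroke→J3
#2 stroke→J1
#3 stroke→Sf1
#4 stroke→I1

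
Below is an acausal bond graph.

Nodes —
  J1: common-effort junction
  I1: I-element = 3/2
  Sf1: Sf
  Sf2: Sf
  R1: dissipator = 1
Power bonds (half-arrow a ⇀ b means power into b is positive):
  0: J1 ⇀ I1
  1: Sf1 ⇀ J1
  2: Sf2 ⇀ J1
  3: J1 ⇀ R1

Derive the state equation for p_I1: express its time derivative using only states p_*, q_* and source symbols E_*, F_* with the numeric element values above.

dp_I1/dt = F_Sf1 + F_Sf2 - 2*p_I1/3

bond 1 stroke at Sf1  (Sf1: flow source, stroke at near end)
bond 2 stroke at Sf2  (Sf2: flow source, stroke at near end)
bond 0 stroke at I1  (prefer integral on I1)
bond 3 stroke at J1  (only one effort-in slot at J1)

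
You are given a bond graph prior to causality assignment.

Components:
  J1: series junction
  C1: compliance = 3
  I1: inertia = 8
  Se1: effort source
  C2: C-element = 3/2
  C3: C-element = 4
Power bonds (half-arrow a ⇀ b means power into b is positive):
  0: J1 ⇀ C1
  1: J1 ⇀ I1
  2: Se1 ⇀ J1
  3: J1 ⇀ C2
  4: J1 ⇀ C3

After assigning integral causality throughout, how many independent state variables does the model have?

bond 2 stroke→J1  (Se1 (Se) sets effort on bond)
bond 0 stroke→J1  (C1 integral (e out))
bond 1 stroke→I1  (I1 integral (f out))
bond 3 stroke→J1  (J1 flow already set via bond 1)
bond 4 stroke→J1  (J1 flow already set via bond 1)

4  (C1, C2, C3, I1 all integral)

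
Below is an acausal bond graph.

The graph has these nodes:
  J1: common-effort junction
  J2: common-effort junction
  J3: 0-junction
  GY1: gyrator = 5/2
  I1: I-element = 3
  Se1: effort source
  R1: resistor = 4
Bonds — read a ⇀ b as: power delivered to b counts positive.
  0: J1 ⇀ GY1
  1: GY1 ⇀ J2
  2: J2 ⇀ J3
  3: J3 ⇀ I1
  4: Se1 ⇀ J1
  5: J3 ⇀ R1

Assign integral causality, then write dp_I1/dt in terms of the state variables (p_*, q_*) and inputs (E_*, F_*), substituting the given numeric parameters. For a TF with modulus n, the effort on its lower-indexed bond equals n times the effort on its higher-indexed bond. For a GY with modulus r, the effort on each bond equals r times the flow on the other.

bond 4 stroke at J1  (Se1: effort source, stroke at far end)
bond 0 stroke at GY1  (J1 effort already set via bond 4)
bond 1 stroke at GY1  (GY1: gyrator matches bond 0)
bond 2 stroke at J2  (J2: last free bond brings effort in)
bond 3 stroke at I1  (I1: I, integral causality)
bond 5 stroke at J3  (J3: last free bond brings effort in)

dp_I1/dt = 8*E_Se1/5 - 4*p_I1/3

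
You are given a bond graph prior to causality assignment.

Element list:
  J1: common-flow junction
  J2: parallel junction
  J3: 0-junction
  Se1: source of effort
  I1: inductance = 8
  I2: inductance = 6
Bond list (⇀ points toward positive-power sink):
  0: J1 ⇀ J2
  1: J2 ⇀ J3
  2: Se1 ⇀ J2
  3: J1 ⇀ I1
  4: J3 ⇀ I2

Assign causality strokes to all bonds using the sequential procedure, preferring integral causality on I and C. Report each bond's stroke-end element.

bond 0 stroke at J1
bond 1 stroke at J3
bond 2 stroke at J2
bond 3 stroke at I1
bond 4 stroke at I2

b2 stroke→J2  (Se1 fixes effort; stroke away)
b0 stroke→J1  (0-jn J2 has e-setter on 2)
b1 stroke→J3  (0-jn J2 has e-setter on 2)
b4 stroke→I2  (J3: bond 1 brought effort, rest push out)
b3 stroke→I1  (only one flow-in slot at J1)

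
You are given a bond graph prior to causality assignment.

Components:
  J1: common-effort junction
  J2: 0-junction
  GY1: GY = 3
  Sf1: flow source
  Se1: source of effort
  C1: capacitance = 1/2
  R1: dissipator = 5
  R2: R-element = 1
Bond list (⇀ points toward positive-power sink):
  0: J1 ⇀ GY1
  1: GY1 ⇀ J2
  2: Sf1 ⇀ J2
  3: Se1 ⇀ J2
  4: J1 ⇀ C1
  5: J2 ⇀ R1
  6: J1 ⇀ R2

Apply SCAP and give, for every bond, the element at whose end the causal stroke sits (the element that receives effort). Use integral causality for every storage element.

#0 stroke at GY1
#1 stroke at GY1
#2 stroke at Sf1
#3 stroke at J2
#4 stroke at J1
#5 stroke at R1
#6 stroke at R2

bond 2 →Sf1  (Sf1: flow source, stroke at near end)
bond 3 →J2  (Se1 fixes effort; stroke away)
bond 1 →GY1  (J2: bond 3 brought effort, rest push out)
bond 5 →R1  (common-e at J2 fixed by 3)
bond 0 →GY1  (GY GY1: same side as bond 1)
bond 4 →J1  (C1 outputs effort q/C1)
bond 6 →R2  (0-jn J1 has e-setter on 4)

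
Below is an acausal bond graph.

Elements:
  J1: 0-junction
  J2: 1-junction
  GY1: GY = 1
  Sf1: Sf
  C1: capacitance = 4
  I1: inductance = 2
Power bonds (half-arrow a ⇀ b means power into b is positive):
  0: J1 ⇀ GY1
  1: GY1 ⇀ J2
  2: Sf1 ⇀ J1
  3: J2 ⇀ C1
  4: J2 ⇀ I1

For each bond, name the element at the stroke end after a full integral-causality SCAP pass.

b0 →J1
b1 →J2
b2 →Sf1
b3 →J2
b4 →I1

β2 |Sf1  (Sf1: flow source, stroke at near end)
β0 |J1  (J1: last free bond brings effort in)
β1 |J2  (GY GY1: same side as bond 0)
β3 |J2  (C1 outputs effort q/C1)
β4 |I1  (only one flow-in slot at J2)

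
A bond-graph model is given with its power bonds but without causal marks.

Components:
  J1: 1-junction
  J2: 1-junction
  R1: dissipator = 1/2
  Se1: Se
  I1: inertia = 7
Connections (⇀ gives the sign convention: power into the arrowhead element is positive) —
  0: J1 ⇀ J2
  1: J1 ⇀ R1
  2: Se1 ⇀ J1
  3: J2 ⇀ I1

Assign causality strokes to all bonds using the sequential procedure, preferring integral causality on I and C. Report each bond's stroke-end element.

b2 stroke→J1  (Se1 fixes effort; stroke away)
b3 stroke→I1  (I1: I, integral causality)
b0 stroke→J2  (common-f at J2 fixed by 3)
b1 stroke→J1  (J1: bond 0 brought flow, rest push out)

β0 →J2
β1 →J1
β2 →J1
β3 →I1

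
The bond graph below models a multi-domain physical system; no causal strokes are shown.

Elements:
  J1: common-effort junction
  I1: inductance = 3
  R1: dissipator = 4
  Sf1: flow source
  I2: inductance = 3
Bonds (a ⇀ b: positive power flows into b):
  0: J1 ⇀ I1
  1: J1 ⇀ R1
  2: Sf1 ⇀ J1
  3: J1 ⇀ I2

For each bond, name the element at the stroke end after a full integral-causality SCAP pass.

β0 stroke→I1
β1 stroke→J1
β2 stroke→Sf1
β3 stroke→I2

b2 stroke at Sf1  (source Sf1 imposes f)
b0 stroke at I1  (I1: I, integral causality)
b3 stroke at I2  (prefer integral on I2)
b1 stroke at J1  (J1: last free bond brings effort in)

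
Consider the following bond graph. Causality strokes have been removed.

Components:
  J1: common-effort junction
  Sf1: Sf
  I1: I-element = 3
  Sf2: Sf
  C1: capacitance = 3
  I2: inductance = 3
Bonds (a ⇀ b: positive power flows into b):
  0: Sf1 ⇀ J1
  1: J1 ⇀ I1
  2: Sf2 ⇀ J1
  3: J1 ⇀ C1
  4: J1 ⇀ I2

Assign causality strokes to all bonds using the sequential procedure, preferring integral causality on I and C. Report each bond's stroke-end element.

β0 stroke at Sf1  (source Sf1 imposes f)
β2 stroke at Sf2  (Sf2 (Sf) sets flow on bond)
β1 stroke at I1  (I1 outputs flow p/I1)
β3 stroke at J1  (C1 integral (e out))
β4 stroke at I2  (0-jn J1 has e-setter on 3)

β0 →Sf1
β1 →I1
β2 →Sf2
β3 →J1
β4 →I2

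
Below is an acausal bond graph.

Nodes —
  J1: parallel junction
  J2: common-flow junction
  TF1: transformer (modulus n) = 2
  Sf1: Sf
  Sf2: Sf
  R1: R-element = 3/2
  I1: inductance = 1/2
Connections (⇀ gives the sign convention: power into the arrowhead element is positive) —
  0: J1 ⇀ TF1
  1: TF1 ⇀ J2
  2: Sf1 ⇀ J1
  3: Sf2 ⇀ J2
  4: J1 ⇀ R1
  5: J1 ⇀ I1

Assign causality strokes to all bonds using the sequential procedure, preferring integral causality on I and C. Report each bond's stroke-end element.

#0 stroke at TF1
#1 stroke at J2
#2 stroke at Sf1
#3 stroke at Sf2
#4 stroke at J1
#5 stroke at I1

bond 2 |Sf1  (Sf1: flow source, stroke at near end)
bond 3 |Sf2  (Sf2 (Sf) sets flow on bond)
bond 1 |J2  (1-jn J2 has f-setter on 3)
bond 0 |TF1  (TF TF1: opposite of bond 1)
bond 5 |I1  (I1: I, integral causality)
bond 4 |J1  (closing 0-jn rule on J1)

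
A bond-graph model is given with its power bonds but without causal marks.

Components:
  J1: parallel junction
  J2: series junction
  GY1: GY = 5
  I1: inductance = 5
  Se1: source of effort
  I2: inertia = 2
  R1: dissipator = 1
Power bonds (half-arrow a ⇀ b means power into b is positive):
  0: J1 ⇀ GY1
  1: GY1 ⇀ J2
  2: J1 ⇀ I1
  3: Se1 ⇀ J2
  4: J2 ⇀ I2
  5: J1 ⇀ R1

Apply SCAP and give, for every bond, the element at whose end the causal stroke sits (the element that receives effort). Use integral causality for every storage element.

β3 |J2  (Se1 (Se) sets effort on bond)
β2 |I1  (I1 integral (f out))
β4 |I2  (I2 outputs flow p/I2)
β1 |J2  (J2: bond 4 brought flow, rest push out)
β0 |J1  (GY GY1: same side as bond 1)
β5 |R1  (J1: bond 0 brought effort, rest push out)

b0 →J1
b1 →J2
b2 →I1
b3 →J2
b4 →I2
b5 →R1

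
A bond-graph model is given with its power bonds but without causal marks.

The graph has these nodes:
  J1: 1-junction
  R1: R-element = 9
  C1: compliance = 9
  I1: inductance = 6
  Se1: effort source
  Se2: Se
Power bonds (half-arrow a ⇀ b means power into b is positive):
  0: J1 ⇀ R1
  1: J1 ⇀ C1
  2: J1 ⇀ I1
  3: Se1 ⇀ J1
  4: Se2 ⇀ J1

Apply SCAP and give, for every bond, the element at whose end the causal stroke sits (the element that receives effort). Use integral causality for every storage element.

bond 0 →J1
bond 1 →J1
bond 2 →I1
bond 3 →J1
bond 4 →J1

bond 3 →J1  (Se1: effort source, stroke at far end)
bond 4 →J1  (Se2 fixes effort; stroke away)
bond 1 →J1  (C1: C, integral causality)
bond 2 →I1  (prefer integral on I1)
bond 0 →J1  (1-jn J1 has f-setter on 2)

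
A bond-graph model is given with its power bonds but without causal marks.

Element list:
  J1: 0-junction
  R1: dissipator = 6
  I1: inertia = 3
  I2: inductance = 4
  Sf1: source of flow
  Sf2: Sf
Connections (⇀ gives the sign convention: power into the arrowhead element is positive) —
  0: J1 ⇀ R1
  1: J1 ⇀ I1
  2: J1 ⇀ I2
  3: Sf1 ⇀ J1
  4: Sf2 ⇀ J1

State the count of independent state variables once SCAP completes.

b3 stroke at Sf1  (Sf1: flow source, stroke at near end)
b4 stroke at Sf2  (Sf2 fixes flow; stroke at Sf2)
b1 stroke at I1  (prefer integral on I1)
b2 stroke at I2  (I2 integral (f out))
b0 stroke at J1  (only one effort-in slot at J1)

2  (I1, I2 all integral)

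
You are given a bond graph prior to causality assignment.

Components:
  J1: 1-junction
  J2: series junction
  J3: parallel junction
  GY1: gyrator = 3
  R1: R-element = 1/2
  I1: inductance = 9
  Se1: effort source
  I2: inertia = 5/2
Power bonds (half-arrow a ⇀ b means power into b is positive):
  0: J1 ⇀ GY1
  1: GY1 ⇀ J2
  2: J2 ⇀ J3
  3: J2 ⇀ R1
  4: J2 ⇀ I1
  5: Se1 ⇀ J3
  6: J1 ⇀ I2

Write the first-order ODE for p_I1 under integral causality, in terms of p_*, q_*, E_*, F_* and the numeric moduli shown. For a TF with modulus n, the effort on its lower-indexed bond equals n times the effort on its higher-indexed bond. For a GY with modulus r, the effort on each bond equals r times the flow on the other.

dp_I1/dt = -E_Se1 - p_I1/18 + 6*p_I2/5

#5 stroke at J3  (source Se1 imposes e)
#2 stroke at J2  (J3 effort already set via bond 5)
#4 stroke at I1  (I1 integral (f out))
#1 stroke at J2  (J2: bond 4 brought flow, rest push out)
#3 stroke at J2  (J2: bond 4 brought flow, rest push out)
#0 stroke at J1  (GY1: gyrator matches bond 1)
#6 stroke at I2  (closing 1-jn rule on J1)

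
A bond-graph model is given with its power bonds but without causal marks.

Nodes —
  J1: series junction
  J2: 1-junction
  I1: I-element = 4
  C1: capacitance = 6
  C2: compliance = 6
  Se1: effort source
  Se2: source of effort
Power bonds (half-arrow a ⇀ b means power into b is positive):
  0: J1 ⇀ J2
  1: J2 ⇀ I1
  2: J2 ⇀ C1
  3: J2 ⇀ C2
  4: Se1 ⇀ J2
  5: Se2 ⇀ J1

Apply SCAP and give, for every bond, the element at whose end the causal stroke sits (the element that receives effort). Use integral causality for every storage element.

bond 0 |J2
bond 1 |I1
bond 2 |J2
bond 3 |J2
bond 4 |J2
bond 5 |J1

#4 stroke at J2  (Se1: effort source, stroke at far end)
#5 stroke at J1  (Se2: effort source, stroke at far end)
#0 stroke at J2  (J1: last free bond brings flow in)
#1 stroke at I1  (prefer integral on I1)
#2 stroke at J2  (J2 flow already set via bond 1)
#3 stroke at J2  (J2 flow already set via bond 1)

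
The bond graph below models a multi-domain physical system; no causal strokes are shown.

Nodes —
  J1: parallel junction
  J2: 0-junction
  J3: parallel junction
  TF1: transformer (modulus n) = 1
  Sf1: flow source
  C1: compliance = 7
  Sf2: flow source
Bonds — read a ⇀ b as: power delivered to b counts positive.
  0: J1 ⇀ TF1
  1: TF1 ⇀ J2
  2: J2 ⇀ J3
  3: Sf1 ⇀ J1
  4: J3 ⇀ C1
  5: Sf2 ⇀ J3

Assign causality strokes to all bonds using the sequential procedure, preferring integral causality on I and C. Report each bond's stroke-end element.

bond 3 stroke→Sf1  (Sf1: flow source, stroke at near end)
bond 5 stroke→Sf2  (Sf2: flow source, stroke at near end)
bond 0 stroke→J1  (J1 needs exactly one e-in)
bond 1 stroke→TF1  (TF TF1: opposite of bond 0)
bond 2 stroke→J2  (J2 needs exactly one e-in)
bond 4 stroke→J3  (closing 0-jn rule on J3)

#0 stroke at J1
#1 stroke at TF1
#2 stroke at J2
#3 stroke at Sf1
#4 stroke at J3
#5 stroke at Sf2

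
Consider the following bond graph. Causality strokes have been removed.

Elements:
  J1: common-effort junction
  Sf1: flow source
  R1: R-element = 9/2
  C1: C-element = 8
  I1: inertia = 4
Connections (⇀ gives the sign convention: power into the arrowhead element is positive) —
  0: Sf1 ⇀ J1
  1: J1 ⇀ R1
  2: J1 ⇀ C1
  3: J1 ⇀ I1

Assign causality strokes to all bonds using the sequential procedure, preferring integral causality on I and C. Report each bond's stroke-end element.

β0 |Sf1
β1 |R1
β2 |J1
β3 |I1

β0 stroke at Sf1  (Sf1: flow source, stroke at near end)
β2 stroke at J1  (prefer integral on C1)
β1 stroke at R1  (0-jn J1 has e-setter on 2)
β3 stroke at I1  (J1 effort already set via bond 2)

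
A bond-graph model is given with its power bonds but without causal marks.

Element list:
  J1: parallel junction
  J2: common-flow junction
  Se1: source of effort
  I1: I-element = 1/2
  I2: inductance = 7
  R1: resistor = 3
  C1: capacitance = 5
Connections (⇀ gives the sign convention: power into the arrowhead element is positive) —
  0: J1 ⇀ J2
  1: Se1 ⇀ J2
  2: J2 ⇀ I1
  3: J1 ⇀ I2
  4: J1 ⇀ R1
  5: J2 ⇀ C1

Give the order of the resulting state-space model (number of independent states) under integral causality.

3  (C1, I1, I2 all integral)

#1 →J2  (Se1 (Se) sets effort on bond)
#2 →I1  (I1 integral (f out))
#0 →J2  (1-jn J2 has f-setter on 2)
#5 →J2  (J2 flow already set via bond 2)
#3 →I2  (I2 outputs flow p/I2)
#4 →J1  (J1 needs exactly one e-in)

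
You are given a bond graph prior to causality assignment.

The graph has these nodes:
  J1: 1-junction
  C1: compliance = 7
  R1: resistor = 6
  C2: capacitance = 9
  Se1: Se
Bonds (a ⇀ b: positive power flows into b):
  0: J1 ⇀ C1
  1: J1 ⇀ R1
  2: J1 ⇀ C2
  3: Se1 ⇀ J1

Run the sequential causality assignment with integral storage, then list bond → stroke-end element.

#3 stroke→J1  (source Se1 imposes e)
#0 stroke→J1  (C1: C, integral causality)
#2 stroke→J1  (prefer integral on C2)
#1 stroke→R1  (only one flow-in slot at J1)

β0 stroke→J1
β1 stroke→R1
β2 stroke→J1
β3 stroke→J1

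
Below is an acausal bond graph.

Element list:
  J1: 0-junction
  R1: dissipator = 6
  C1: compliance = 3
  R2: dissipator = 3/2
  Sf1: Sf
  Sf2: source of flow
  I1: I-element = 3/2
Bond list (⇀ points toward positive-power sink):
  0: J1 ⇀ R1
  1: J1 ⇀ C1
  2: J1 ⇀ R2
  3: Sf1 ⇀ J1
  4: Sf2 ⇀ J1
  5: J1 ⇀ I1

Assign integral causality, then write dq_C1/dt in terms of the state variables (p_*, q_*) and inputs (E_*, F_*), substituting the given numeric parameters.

dq_C1/dt = F_Sf1 + F_Sf2 - 2*p_I1/3 - 5*q_C1/18

#3 →Sf1  (Sf1 fixes flow; stroke at Sf1)
#4 →Sf2  (source Sf2 imposes f)
#1 →J1  (prefer integral on C1)
#0 →R1  (0-jn J1 has e-setter on 1)
#2 →R2  (J1: bond 1 brought effort, rest push out)
#5 →I1  (common-e at J1 fixed by 1)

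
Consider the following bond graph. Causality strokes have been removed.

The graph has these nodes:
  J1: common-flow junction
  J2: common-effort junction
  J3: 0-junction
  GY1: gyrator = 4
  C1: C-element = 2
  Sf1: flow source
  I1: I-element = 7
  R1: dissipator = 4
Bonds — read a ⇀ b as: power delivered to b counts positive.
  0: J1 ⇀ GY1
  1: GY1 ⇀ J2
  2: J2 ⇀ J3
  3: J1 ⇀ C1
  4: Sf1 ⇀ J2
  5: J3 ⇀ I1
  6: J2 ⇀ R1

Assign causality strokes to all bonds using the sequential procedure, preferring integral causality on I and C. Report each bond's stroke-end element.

#0 |GY1
#1 |GY1
#2 |J3
#3 |J1
#4 |Sf1
#5 |I1
#6 |J2

bond 4 stroke at Sf1  (source Sf1 imposes f)
bond 3 stroke at J1  (prefer integral on C1)
bond 0 stroke at GY1  (closing 1-jn rule on J1)
bond 1 stroke at GY1  (through GY1, causality inverts; strokes same side of GY1)
bond 5 stroke at I1  (prefer integral on I1)
bond 2 stroke at J3  (J3 needs exactly one e-in)
bond 6 stroke at J2  (J2 needs exactly one e-in)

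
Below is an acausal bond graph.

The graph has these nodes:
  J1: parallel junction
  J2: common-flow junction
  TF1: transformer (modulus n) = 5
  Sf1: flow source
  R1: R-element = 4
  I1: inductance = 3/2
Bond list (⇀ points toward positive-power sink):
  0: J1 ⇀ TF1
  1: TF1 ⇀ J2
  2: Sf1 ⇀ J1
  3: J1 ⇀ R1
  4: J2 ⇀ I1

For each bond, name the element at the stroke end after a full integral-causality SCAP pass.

b0 stroke→TF1
b1 stroke→J2
b2 stroke→Sf1
b3 stroke→J1
b4 stroke→I1

b2 →Sf1  (Sf1 (Sf) sets flow on bond)
b4 →I1  (prefer integral on I1)
b1 →J2  (J2: bond 4 brought flow, rest push out)
b0 →TF1  (TF1: transformer flips bond 1)
b3 →J1  (closing 0-jn rule on J1)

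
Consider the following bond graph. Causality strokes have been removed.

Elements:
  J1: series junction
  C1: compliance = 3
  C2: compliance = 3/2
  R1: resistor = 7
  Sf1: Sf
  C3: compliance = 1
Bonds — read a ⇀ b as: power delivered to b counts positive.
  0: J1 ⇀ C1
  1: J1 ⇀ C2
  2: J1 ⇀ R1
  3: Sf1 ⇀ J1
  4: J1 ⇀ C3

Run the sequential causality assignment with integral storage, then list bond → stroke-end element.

β3 stroke→Sf1  (Sf1: flow source, stroke at near end)
β0 stroke→J1  (1-jn J1 has f-setter on 3)
β1 stroke→J1  (J1 flow already set via bond 3)
β2 stroke→J1  (common-f at J1 fixed by 3)
β4 stroke→J1  (common-f at J1 fixed by 3)

β0 stroke at J1
β1 stroke at J1
β2 stroke at J1
β3 stroke at Sf1
β4 stroke at J1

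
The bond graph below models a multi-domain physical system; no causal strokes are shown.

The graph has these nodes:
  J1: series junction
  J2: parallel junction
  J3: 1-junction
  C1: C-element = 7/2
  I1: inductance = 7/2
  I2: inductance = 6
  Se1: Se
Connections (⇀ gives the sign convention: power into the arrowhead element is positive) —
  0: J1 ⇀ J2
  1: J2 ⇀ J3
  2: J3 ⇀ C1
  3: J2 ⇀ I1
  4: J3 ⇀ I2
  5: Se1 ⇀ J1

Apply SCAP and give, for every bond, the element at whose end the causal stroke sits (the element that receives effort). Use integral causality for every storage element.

β5 stroke→J1  (Se1: effort source, stroke at far end)
β0 stroke→J2  (closing 1-jn rule on J1)
β1 stroke→J3  (0-jn J2 has e-setter on 0)
β3 stroke→I1  (0-jn J2 has e-setter on 0)
β2 stroke→J3  (C1: C, integral causality)
β4 stroke→I2  (closing 1-jn rule on J3)

β0 stroke→J2
β1 stroke→J3
β2 stroke→J3
β3 stroke→I1
β4 stroke→I2
β5 stroke→J1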